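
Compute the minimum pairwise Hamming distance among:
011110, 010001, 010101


Comparing all pairs, minimum distance: 1
Can detect 0 errors, correct 0 errors

1


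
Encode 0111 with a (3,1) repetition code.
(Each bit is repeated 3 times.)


Each bit -> 3 copies

000111111111


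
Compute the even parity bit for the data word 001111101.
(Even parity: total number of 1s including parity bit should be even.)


Number of 1s in data: 6
Parity bit: 0

0


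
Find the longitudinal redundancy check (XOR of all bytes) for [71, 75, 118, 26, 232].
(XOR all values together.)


XOR chain: 71 ^ 75 ^ 118 ^ 26 ^ 232 = 136

136


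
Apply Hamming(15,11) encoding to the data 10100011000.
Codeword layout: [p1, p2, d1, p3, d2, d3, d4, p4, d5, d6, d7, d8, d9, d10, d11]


Parity bits: p1=0, p2=1, p3=0, p4=0

011001000011000


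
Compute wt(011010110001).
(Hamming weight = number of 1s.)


Counting 1s in 011010110001

6


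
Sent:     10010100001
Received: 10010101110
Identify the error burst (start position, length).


XOR: 00000001111

Burst at position 7, length 4


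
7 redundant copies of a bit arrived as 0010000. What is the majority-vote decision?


Ones: 1 out of 7
Threshold: 4

0 (1/7 voted 1)


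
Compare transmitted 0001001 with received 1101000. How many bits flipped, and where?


XOR: 1100001

3 error(s) at position(s): 0, 1, 6


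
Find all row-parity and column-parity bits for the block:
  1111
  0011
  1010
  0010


Row parities: 0001
Column parities: 0100

Row P: 0001, Col P: 0100, Corner: 1


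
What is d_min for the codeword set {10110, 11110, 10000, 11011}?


Comparing all pairs, minimum distance: 1
Can detect 0 errors, correct 0 errors

1


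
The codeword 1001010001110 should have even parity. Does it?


Number of 1s: 6

Yes, parity is correct (6 ones)


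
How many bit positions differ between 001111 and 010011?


XOR: 011100
Count of 1s: 3

3


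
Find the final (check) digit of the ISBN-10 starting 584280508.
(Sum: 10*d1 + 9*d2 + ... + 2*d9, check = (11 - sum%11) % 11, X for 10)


Weighted sum: 252
252 mod 11 = 10

Check digit: 1


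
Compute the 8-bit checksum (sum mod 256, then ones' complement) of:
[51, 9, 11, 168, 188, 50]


Sum = 477 mod 256 = 221
Complement = 34

34


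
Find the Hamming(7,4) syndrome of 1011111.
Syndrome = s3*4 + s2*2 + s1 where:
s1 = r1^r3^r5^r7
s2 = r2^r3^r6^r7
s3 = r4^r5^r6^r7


s1=0, s2=1, s3=0

Syndrome = 2 (error at position 2)


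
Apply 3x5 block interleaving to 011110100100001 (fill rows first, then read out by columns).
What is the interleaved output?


Matrix:
  01111
  01001
  00001
Read columns: 000110100100111

000110100100111


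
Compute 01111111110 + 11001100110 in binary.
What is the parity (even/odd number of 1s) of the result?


01111111110 = 1022
11001100110 = 1638
Sum = 2660 = 101001100100
1s count = 5

odd parity (5 ones in 101001100100)


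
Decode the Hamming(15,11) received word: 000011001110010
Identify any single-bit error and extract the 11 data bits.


Syndrome = 5: error at position 5

Data: 00101110010 (corrected bit 5)


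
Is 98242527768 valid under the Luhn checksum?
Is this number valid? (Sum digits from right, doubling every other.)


Luhn sum = 54
54 mod 10 = 4

Invalid (Luhn sum mod 10 = 4)


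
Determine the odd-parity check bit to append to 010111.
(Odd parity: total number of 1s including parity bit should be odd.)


Number of 1s in data: 4
Parity bit: 1

1


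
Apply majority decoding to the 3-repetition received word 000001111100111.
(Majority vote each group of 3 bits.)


Groups: 000, 001, 111, 100, 111
Majority votes: 00101

00101


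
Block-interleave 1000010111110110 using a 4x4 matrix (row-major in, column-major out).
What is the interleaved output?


Matrix:
  1000
  0101
  1111
  0110
Read columns: 1010011100110110

1010011100110110


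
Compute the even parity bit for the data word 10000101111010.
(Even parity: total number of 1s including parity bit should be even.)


Number of 1s in data: 7
Parity bit: 1

1


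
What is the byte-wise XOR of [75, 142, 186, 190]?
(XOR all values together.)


XOR chain: 75 ^ 142 ^ 186 ^ 190 = 193

193


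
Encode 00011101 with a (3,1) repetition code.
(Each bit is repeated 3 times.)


Each bit -> 3 copies

000000000111111111000111


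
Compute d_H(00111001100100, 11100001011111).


XOR: 11011000111011
Count of 1s: 9

9


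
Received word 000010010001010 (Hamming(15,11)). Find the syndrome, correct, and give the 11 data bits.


Syndrome = 15: error at position 15

Data: 01000001011 (corrected bit 15)


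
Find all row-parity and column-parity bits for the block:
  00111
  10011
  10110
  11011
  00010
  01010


Row parities: 111010
Column parities: 10001

Row P: 111010, Col P: 10001, Corner: 0


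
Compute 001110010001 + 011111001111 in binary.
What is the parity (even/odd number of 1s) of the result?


001110010001 = 913
011111001111 = 1999
Sum = 2912 = 101101100000
1s count = 5

odd parity (5 ones in 101101100000)


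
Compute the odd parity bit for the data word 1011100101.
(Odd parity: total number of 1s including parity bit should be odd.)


Number of 1s in data: 6
Parity bit: 1

1


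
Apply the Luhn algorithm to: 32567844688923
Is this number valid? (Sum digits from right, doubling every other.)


Luhn sum = 74
74 mod 10 = 4

Invalid (Luhn sum mod 10 = 4)


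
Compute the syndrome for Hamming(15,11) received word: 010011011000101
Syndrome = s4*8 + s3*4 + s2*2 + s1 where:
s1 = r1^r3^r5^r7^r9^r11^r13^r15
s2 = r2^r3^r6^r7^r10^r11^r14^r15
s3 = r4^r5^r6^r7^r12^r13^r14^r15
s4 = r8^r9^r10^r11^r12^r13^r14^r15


s1=0, s2=1, s3=0, s4=0

Syndrome = 2 (error at position 2)


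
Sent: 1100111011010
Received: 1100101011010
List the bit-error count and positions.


XOR: 0000010000000

1 error(s) at position(s): 5


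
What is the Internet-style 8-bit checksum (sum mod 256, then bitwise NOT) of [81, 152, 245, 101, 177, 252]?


Sum = 1008 mod 256 = 240
Complement = 15

15


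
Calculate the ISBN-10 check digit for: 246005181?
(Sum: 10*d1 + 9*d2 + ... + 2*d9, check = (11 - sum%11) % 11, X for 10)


Weighted sum: 159
159 mod 11 = 5

Check digit: 6


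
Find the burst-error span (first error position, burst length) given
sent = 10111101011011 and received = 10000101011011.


XOR: 00111000000000

Burst at position 2, length 3


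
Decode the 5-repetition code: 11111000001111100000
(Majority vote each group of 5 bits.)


Groups: 11111, 00000, 11111, 00000
Majority votes: 1010

1010


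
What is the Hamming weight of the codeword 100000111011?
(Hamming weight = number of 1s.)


Counting 1s in 100000111011

6


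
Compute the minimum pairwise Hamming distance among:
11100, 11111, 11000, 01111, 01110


Comparing all pairs, minimum distance: 1
Can detect 0 errors, correct 0 errors

1


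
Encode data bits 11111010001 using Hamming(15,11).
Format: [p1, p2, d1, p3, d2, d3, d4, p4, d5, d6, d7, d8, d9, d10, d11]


Parity bits: p1=0, p2=1, p3=0, p4=1

011011111010001


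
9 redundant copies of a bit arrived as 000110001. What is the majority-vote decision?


Ones: 3 out of 9
Threshold: 5

0 (3/9 voted 1)


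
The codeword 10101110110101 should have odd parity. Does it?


Number of 1s: 9

Yes, parity is correct (9 ones)


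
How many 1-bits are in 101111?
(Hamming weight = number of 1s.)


Counting 1s in 101111

5


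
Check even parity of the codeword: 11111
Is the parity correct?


Number of 1s: 5

No, parity error (5 ones)


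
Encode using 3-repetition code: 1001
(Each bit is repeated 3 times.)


Each bit -> 3 copies

111000000111


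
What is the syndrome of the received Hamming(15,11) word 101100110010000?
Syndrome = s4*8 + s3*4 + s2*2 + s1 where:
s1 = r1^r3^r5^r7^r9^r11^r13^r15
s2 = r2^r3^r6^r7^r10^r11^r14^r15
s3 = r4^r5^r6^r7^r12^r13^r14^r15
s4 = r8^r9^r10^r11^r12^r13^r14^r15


s1=0, s2=1, s3=0, s4=0

Syndrome = 2 (error at position 2)


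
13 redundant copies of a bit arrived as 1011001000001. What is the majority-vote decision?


Ones: 5 out of 13
Threshold: 7

0 (5/13 voted 1)


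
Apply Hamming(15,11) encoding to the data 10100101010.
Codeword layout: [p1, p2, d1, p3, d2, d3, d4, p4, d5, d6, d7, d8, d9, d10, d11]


Parity bits: p1=1, p2=0, p3=1, p4=1

101101010101010


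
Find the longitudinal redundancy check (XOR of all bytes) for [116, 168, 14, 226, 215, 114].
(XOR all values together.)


XOR chain: 116 ^ 168 ^ 14 ^ 226 ^ 215 ^ 114 = 149

149


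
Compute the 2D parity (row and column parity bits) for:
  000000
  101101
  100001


Row parities: 000
Column parities: 001100

Row P: 000, Col P: 001100, Corner: 0


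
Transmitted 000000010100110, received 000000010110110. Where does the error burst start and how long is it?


XOR: 000000000010000

Burst at position 10, length 1


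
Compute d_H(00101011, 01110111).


XOR: 01011100
Count of 1s: 4

4


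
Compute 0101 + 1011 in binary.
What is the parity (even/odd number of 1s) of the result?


0101 = 5
1011 = 11
Sum = 16 = 10000
1s count = 1

odd parity (1 ones in 10000)


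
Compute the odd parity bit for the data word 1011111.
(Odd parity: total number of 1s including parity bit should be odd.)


Number of 1s in data: 6
Parity bit: 1

1


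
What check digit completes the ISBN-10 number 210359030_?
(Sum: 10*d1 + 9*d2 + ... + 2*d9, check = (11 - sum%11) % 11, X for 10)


Weighted sum: 134
134 mod 11 = 2

Check digit: 9


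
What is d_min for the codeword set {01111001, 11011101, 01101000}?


Comparing all pairs, minimum distance: 2
Can detect 1 errors, correct 0 errors

2


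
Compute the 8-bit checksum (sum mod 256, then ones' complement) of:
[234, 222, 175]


Sum = 631 mod 256 = 119
Complement = 136

136


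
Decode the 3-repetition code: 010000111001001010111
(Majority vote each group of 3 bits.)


Groups: 010, 000, 111, 001, 001, 010, 111
Majority votes: 0010001

0010001


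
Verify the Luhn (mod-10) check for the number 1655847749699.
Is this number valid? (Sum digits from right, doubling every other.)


Luhn sum = 75
75 mod 10 = 5

Invalid (Luhn sum mod 10 = 5)


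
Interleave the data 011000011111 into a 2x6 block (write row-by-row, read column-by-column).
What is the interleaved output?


Matrix:
  011000
  011111
Read columns: 001111010101

001111010101


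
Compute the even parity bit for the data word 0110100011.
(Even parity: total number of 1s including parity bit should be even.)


Number of 1s in data: 5
Parity bit: 1

1


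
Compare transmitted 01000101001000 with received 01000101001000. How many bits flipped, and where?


XOR: 00000000000000

0 errors (received matches sent)


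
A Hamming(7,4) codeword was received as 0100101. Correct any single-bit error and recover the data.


Syndrome = 0: no error detected

Data: 0101 (no errors)


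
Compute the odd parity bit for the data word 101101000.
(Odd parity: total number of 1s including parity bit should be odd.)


Number of 1s in data: 4
Parity bit: 1

1


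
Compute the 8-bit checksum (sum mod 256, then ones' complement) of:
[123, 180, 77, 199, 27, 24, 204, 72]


Sum = 906 mod 256 = 138
Complement = 117

117


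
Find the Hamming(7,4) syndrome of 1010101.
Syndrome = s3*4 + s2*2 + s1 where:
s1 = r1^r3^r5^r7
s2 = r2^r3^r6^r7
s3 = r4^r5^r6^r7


s1=0, s2=0, s3=0

Syndrome = 0 (no error)


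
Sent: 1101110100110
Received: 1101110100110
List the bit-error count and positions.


XOR: 0000000000000

0 errors (received matches sent)


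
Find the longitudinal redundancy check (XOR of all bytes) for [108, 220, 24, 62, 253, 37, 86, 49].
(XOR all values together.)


XOR chain: 108 ^ 220 ^ 24 ^ 62 ^ 253 ^ 37 ^ 86 ^ 49 = 41

41


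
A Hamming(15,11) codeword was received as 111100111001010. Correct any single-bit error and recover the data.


Syndrome = 0: no error detected

Data: 10011001010 (no errors)


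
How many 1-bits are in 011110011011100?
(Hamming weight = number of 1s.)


Counting 1s in 011110011011100

9


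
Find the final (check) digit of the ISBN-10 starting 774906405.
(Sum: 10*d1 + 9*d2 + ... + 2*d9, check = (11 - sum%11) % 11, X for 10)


Weighted sum: 284
284 mod 11 = 9

Check digit: 2


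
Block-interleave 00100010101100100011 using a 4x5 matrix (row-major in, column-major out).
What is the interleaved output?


Matrix:
  00100
  01010
  11001
  00011
Read columns: 00100110100001010011

00100110100001010011


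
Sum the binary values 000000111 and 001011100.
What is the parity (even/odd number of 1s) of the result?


000000111 = 7
001011100 = 92
Sum = 99 = 1100011
1s count = 4

even parity (4 ones in 1100011)


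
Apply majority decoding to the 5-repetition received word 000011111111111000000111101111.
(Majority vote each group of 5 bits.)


Groups: 00001, 11111, 11111, 00000, 01111, 01111
Majority votes: 011011

011011


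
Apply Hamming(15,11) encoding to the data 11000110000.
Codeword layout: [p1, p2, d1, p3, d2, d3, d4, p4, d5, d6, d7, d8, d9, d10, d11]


Parity bits: p1=1, p2=1, p3=1, p4=0

111110000110000


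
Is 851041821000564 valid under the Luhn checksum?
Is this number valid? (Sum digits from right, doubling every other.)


Luhn sum = 41
41 mod 10 = 1

Invalid (Luhn sum mod 10 = 1)


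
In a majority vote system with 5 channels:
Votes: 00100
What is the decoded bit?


Ones: 1 out of 5
Threshold: 3

0 (1/5 voted 1)


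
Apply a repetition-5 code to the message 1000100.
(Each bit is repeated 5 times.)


Each bit -> 5 copies

11111000000000000000111110000000000


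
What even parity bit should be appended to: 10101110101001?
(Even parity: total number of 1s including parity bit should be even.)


Number of 1s in data: 8
Parity bit: 0

0


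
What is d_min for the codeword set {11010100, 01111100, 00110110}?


Comparing all pairs, minimum distance: 3
Can detect 2 errors, correct 1 errors

3


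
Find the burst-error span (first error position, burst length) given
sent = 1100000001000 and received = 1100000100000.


XOR: 0000000101000

Burst at position 7, length 3


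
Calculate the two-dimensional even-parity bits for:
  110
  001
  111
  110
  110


Row parities: 01100
Column parities: 000

Row P: 01100, Col P: 000, Corner: 0


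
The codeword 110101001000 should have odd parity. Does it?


Number of 1s: 5

Yes, parity is correct (5 ones)


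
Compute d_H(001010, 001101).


XOR: 000111
Count of 1s: 3

3


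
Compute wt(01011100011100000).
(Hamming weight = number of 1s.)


Counting 1s in 01011100011100000

7


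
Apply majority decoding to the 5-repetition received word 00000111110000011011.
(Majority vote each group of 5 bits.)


Groups: 00000, 11111, 00000, 11011
Majority votes: 0101

0101


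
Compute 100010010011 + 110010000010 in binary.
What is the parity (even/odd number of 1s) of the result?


100010010011 = 2195
110010000010 = 3202
Sum = 5397 = 1010100010101
1s count = 6

even parity (6 ones in 1010100010101)


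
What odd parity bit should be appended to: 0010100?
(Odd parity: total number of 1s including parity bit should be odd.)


Number of 1s in data: 2
Parity bit: 1

1


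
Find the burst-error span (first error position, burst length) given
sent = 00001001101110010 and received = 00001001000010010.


XOR: 00000000101100000

Burst at position 8, length 4


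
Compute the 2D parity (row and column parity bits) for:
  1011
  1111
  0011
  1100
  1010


Row parities: 10000
Column parities: 0001

Row P: 10000, Col P: 0001, Corner: 1


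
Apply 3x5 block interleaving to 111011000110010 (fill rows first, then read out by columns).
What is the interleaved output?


Matrix:
  11101
  10001
  10010
Read columns: 111100100001110

111100100001110


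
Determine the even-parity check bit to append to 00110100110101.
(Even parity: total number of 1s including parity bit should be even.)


Number of 1s in data: 7
Parity bit: 1

1


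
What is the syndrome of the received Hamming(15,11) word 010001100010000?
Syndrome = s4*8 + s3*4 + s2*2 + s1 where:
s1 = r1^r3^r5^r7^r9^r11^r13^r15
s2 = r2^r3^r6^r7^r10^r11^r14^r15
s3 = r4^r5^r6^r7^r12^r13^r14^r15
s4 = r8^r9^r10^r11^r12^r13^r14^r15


s1=0, s2=0, s3=0, s4=1

Syndrome = 8 (error at position 8)


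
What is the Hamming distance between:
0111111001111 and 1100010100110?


XOR: 1011101101001
Count of 1s: 8

8


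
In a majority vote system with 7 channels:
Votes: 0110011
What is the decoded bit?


Ones: 4 out of 7
Threshold: 4

1 (4/7 voted 1)


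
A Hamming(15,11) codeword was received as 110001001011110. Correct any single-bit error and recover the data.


Syndrome = 8: error at position 8

Data: 00101011110 (corrected bit 8)


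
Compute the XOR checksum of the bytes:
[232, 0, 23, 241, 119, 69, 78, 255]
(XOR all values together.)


XOR chain: 232 ^ 0 ^ 23 ^ 241 ^ 119 ^ 69 ^ 78 ^ 255 = 141

141


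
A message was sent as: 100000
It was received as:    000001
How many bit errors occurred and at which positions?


XOR: 100001

2 error(s) at position(s): 0, 5


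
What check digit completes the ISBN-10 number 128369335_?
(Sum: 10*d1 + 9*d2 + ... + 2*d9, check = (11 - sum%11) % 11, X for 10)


Weighted sum: 225
225 mod 11 = 5

Check digit: 6


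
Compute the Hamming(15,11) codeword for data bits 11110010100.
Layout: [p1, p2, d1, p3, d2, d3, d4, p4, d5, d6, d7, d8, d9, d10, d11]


Parity bits: p1=1, p2=0, p3=0, p4=0

101011100010100


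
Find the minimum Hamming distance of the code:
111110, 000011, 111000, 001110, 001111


Comparing all pairs, minimum distance: 1
Can detect 0 errors, correct 0 errors

1


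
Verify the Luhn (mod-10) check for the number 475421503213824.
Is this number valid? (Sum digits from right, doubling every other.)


Luhn sum = 61
61 mod 10 = 1

Invalid (Luhn sum mod 10 = 1)


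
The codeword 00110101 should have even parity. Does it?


Number of 1s: 4

Yes, parity is correct (4 ones)


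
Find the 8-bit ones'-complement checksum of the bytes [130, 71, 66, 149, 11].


Sum = 427 mod 256 = 171
Complement = 84

84


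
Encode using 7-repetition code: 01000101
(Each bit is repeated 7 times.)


Each bit -> 7 copies

00000001111111000000000000000000000111111100000001111111


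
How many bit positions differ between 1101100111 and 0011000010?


XOR: 1110100101
Count of 1s: 6

6


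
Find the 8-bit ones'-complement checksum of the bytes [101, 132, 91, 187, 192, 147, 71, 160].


Sum = 1081 mod 256 = 57
Complement = 198

198


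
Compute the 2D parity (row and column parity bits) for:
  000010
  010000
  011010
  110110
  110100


Row parities: 11101
Column parities: 001010

Row P: 11101, Col P: 001010, Corner: 0


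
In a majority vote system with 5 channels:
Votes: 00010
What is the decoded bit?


Ones: 1 out of 5
Threshold: 3

0 (1/5 voted 1)


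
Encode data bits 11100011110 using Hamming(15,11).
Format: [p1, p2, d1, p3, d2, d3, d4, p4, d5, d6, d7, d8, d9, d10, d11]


Parity bits: p1=0, p2=0, p3=1, p4=0

001111000011110


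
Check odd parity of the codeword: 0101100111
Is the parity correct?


Number of 1s: 6

No, parity error (6 ones)


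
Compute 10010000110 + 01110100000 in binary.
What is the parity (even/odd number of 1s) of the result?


10010000110 = 1158
01110100000 = 928
Sum = 2086 = 100000100110
1s count = 4

even parity (4 ones in 100000100110)


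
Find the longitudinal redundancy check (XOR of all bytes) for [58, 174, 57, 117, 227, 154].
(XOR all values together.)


XOR chain: 58 ^ 174 ^ 57 ^ 117 ^ 227 ^ 154 = 161

161


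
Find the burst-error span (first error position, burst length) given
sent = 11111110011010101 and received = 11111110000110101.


XOR: 00000000011100000

Burst at position 9, length 3


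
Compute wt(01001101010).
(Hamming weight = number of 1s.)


Counting 1s in 01001101010

5


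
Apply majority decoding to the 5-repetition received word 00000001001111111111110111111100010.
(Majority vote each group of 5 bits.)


Groups: 00000, 00100, 11111, 11111, 11011, 11111, 00010
Majority votes: 0011110

0011110


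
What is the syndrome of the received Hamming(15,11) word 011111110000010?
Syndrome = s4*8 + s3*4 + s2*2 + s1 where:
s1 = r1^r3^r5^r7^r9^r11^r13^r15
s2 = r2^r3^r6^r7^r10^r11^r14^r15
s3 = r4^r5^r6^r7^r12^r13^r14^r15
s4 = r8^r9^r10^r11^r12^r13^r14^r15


s1=1, s2=1, s3=1, s4=0

Syndrome = 7 (error at position 7)


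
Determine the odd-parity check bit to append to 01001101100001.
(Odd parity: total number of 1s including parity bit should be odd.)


Number of 1s in data: 6
Parity bit: 1

1


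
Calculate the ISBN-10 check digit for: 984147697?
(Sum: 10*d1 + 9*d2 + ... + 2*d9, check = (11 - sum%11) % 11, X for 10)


Weighted sum: 325
325 mod 11 = 6

Check digit: 5


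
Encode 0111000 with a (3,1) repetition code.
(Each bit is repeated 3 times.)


Each bit -> 3 copies

000111111111000000000


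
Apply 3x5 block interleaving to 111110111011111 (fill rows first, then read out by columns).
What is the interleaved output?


Matrix:
  11111
  01110
  11111
Read columns: 101111111111101

101111111111101


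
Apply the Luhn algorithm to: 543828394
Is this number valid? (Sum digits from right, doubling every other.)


Luhn sum = 48
48 mod 10 = 8

Invalid (Luhn sum mod 10 = 8)


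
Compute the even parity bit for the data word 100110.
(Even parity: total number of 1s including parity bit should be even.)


Number of 1s in data: 3
Parity bit: 1

1


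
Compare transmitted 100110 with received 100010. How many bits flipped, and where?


XOR: 000100

1 error(s) at position(s): 3


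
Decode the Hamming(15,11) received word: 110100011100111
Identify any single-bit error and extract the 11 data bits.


Syndrome = 0: no error detected

Data: 00001100111 (no errors)


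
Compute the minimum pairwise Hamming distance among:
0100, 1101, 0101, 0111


Comparing all pairs, minimum distance: 1
Can detect 0 errors, correct 0 errors

1


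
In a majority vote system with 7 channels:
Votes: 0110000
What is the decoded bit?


Ones: 2 out of 7
Threshold: 4

0 (2/7 voted 1)


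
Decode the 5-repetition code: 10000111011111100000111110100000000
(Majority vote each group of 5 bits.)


Groups: 10000, 11101, 11111, 00000, 11111, 01000, 00000
Majority votes: 0110100

0110100


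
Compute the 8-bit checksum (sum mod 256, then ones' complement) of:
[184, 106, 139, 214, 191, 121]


Sum = 955 mod 256 = 187
Complement = 68

68


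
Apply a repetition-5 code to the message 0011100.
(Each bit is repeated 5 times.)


Each bit -> 5 copies

00000000001111111111111110000000000


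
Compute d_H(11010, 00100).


XOR: 11110
Count of 1s: 4

4


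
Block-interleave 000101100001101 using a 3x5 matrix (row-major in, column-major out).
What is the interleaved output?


Matrix:
  00010
  11000
  01101
Read columns: 010011001100001

010011001100001


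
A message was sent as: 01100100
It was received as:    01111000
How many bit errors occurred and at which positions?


XOR: 00011100

3 error(s) at position(s): 3, 4, 5


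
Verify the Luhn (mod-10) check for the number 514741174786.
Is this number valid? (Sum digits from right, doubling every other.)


Luhn sum = 63
63 mod 10 = 3

Invalid (Luhn sum mod 10 = 3)


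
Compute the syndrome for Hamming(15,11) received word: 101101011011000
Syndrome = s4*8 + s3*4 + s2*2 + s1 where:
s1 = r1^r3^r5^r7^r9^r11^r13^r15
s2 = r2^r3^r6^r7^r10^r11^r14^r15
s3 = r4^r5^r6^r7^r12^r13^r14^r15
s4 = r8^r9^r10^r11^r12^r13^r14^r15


s1=0, s2=1, s3=1, s4=0

Syndrome = 6 (error at position 6)


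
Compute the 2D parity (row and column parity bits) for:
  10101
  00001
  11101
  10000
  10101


Row parities: 11011
Column parities: 01100

Row P: 11011, Col P: 01100, Corner: 0


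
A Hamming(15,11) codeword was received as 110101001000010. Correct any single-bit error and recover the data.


Syndrome = 6: error at position 6

Data: 00001000010 (corrected bit 6)


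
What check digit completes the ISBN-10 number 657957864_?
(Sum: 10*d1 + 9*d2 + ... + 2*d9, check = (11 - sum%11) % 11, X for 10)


Weighted sum: 347
347 mod 11 = 6

Check digit: 5


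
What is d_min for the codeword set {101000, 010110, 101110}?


Comparing all pairs, minimum distance: 2
Can detect 1 errors, correct 0 errors

2


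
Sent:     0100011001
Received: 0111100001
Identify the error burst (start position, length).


XOR: 0011111000

Burst at position 2, length 5


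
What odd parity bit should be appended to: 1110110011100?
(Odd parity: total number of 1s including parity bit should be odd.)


Number of 1s in data: 8
Parity bit: 1

1


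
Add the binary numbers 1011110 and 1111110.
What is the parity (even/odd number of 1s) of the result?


1011110 = 94
1111110 = 126
Sum = 220 = 11011100
1s count = 5

odd parity (5 ones in 11011100)


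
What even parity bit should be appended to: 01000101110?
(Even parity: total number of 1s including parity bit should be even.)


Number of 1s in data: 5
Parity bit: 1

1


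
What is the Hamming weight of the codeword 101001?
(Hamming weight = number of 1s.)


Counting 1s in 101001

3


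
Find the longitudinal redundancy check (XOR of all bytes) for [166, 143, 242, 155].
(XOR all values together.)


XOR chain: 166 ^ 143 ^ 242 ^ 155 = 64

64


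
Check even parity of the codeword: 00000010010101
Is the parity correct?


Number of 1s: 4

Yes, parity is correct (4 ones)


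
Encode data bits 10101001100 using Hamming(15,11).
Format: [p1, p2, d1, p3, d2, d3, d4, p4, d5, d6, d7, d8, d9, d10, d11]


Parity bits: p1=1, p2=0, p3=1, p4=1

101101011001100


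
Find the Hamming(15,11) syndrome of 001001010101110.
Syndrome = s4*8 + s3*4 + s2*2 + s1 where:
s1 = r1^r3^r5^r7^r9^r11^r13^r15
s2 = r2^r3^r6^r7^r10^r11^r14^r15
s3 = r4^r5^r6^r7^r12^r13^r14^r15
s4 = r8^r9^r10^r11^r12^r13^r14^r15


s1=0, s2=0, s3=0, s4=1

Syndrome = 8 (error at position 8)


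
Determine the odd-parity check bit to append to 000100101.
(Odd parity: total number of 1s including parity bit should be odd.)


Number of 1s in data: 3
Parity bit: 0

0


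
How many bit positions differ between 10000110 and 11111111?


XOR: 01111001
Count of 1s: 5

5


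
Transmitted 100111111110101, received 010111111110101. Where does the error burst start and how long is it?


XOR: 110000000000000

Burst at position 0, length 2


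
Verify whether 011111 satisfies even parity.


Number of 1s: 5

No, parity error (5 ones)


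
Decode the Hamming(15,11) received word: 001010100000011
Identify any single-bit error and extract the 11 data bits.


Syndrome = 0: no error detected

Data: 11010000011 (no errors)


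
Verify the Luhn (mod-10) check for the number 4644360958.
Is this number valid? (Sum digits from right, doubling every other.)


Luhn sum = 56
56 mod 10 = 6

Invalid (Luhn sum mod 10 = 6)


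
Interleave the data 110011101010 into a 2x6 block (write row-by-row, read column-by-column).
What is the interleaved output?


Matrix:
  110011
  101010
Read columns: 111001001110

111001001110


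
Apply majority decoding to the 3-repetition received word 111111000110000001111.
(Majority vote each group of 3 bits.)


Groups: 111, 111, 000, 110, 000, 001, 111
Majority votes: 1101001

1101001


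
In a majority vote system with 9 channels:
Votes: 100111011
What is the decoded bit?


Ones: 6 out of 9
Threshold: 5

1 (6/9 voted 1)


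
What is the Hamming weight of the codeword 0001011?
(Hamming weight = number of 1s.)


Counting 1s in 0001011

3


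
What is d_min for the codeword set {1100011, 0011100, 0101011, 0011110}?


Comparing all pairs, minimum distance: 1
Can detect 0 errors, correct 0 errors

1


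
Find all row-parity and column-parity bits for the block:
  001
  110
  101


Row parities: 100
Column parities: 010

Row P: 100, Col P: 010, Corner: 1


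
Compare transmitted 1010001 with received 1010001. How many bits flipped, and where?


XOR: 0000000

0 errors (received matches sent)


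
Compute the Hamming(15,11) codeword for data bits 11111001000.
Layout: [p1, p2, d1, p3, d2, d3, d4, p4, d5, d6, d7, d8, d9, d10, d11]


Parity bits: p1=0, p2=1, p3=0, p4=0

011011101001000


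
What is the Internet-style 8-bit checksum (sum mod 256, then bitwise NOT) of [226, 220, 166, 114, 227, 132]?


Sum = 1085 mod 256 = 61
Complement = 194

194


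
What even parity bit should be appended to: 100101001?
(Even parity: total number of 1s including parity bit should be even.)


Number of 1s in data: 4
Parity bit: 0

0


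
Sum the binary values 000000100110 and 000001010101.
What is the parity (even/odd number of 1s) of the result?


000000100110 = 38
000001010101 = 85
Sum = 123 = 1111011
1s count = 6

even parity (6 ones in 1111011)


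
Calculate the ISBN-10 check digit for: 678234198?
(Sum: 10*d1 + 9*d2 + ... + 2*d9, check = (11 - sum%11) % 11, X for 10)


Weighted sum: 286
286 mod 11 = 0

Check digit: 0


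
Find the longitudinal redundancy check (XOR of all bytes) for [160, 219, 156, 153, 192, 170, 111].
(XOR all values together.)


XOR chain: 160 ^ 219 ^ 156 ^ 153 ^ 192 ^ 170 ^ 111 = 123

123


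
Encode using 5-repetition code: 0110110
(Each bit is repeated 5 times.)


Each bit -> 5 copies

00000111111111100000111111111100000


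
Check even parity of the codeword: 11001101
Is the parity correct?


Number of 1s: 5

No, parity error (5 ones)


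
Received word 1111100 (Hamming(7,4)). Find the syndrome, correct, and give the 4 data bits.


Syndrome = 1: error at position 1

Data: 1100 (corrected bit 1)


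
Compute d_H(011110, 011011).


XOR: 000101
Count of 1s: 2

2


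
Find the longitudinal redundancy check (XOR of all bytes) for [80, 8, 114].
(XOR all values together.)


XOR chain: 80 ^ 8 ^ 114 = 42

42


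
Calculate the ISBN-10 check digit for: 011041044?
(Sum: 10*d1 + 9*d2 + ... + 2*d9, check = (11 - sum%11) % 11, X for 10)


Weighted sum: 66
66 mod 11 = 0

Check digit: 0


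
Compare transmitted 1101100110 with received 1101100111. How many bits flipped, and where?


XOR: 0000000001

1 error(s) at position(s): 9


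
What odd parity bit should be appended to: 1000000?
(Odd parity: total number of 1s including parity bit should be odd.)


Number of 1s in data: 1
Parity bit: 0

0


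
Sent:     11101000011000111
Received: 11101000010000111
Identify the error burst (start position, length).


XOR: 00000000001000000

Burst at position 10, length 1


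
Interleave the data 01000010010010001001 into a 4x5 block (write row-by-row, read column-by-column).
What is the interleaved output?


Matrix:
  01000
  01001
  00100
  01001
Read columns: 00001101001000000101

00001101001000000101


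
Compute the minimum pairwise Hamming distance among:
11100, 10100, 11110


Comparing all pairs, minimum distance: 1
Can detect 0 errors, correct 0 errors

1


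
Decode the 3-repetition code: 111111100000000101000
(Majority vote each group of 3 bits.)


Groups: 111, 111, 100, 000, 000, 101, 000
Majority votes: 1100010

1100010


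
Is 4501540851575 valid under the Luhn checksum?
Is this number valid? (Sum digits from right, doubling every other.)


Luhn sum = 49
49 mod 10 = 9

Invalid (Luhn sum mod 10 = 9)


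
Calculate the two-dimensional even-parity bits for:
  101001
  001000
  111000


Row parities: 111
Column parities: 011001

Row P: 111, Col P: 011001, Corner: 1


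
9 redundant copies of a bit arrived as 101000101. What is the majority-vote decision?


Ones: 4 out of 9
Threshold: 5

0 (4/9 voted 1)


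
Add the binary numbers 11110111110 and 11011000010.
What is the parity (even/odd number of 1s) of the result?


11110111110 = 1982
11011000010 = 1730
Sum = 3712 = 111010000000
1s count = 4

even parity (4 ones in 111010000000)


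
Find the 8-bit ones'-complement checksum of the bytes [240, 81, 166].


Sum = 487 mod 256 = 231
Complement = 24

24


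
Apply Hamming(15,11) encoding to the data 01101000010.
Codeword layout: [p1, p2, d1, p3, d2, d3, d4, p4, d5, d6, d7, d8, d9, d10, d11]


Parity bits: p1=0, p2=0, p3=1, p4=0

000111001000010


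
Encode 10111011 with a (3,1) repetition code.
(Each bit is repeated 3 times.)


Each bit -> 3 copies

111000111111111000111111


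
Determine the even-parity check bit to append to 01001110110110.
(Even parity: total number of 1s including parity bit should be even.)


Number of 1s in data: 8
Parity bit: 0

0


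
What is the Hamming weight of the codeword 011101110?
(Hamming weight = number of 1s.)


Counting 1s in 011101110

6


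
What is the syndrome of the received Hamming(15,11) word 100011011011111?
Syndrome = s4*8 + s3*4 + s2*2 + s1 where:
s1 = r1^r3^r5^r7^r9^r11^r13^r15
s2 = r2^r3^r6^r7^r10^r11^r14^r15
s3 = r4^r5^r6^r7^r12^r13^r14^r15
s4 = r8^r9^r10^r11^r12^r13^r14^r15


s1=0, s2=0, s3=0, s4=1

Syndrome = 8 (error at position 8)


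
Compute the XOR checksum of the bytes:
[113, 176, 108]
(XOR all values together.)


XOR chain: 113 ^ 176 ^ 108 = 173

173


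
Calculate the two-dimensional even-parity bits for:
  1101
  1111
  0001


Row parities: 101
Column parities: 0011

Row P: 101, Col P: 0011, Corner: 0


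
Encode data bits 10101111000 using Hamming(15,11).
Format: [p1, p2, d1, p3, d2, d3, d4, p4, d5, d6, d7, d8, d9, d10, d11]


Parity bits: p1=1, p2=0, p3=0, p4=0

101001001111000


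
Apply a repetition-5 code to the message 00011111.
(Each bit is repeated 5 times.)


Each bit -> 5 copies

0000000000000001111111111111111111111111


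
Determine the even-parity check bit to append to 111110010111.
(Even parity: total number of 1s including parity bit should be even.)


Number of 1s in data: 9
Parity bit: 1

1


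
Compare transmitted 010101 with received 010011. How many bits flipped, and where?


XOR: 000110

2 error(s) at position(s): 3, 4


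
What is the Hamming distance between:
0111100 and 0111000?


XOR: 0000100
Count of 1s: 1

1


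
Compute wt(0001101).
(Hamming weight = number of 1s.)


Counting 1s in 0001101

3


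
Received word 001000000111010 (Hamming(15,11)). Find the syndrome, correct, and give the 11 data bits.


Syndrome = 0: no error detected

Data: 10000111010 (no errors)


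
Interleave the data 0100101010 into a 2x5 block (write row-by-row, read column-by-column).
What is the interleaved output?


Matrix:
  01001
  01010
Read columns: 0011000110

0011000110


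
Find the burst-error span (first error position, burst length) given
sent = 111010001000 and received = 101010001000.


XOR: 010000000000

Burst at position 1, length 1


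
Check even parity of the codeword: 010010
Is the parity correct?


Number of 1s: 2

Yes, parity is correct (2 ones)


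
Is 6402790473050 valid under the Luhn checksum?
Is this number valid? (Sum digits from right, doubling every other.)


Luhn sum = 56
56 mod 10 = 6

Invalid (Luhn sum mod 10 = 6)


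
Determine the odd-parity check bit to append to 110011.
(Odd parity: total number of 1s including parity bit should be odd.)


Number of 1s in data: 4
Parity bit: 1

1


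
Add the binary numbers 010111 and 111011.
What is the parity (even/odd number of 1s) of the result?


010111 = 23
111011 = 59
Sum = 82 = 1010010
1s count = 3

odd parity (3 ones in 1010010)


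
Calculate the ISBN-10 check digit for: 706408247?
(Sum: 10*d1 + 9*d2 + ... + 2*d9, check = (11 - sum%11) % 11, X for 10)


Weighted sum: 220
220 mod 11 = 0

Check digit: 0


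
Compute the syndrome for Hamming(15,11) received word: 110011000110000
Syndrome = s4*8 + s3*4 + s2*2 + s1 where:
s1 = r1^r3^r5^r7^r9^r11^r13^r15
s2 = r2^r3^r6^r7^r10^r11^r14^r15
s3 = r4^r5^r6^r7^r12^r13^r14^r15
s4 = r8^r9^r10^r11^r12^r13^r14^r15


s1=1, s2=0, s3=0, s4=0

Syndrome = 1 (error at position 1)


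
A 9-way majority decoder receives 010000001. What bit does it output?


Ones: 2 out of 9
Threshold: 5

0 (2/9 voted 1)


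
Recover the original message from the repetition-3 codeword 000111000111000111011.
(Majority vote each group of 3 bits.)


Groups: 000, 111, 000, 111, 000, 111, 011
Majority votes: 0101011

0101011


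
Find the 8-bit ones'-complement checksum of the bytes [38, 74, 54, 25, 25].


Sum = 216 mod 256 = 216
Complement = 39

39


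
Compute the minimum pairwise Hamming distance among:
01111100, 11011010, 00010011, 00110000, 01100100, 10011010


Comparing all pairs, minimum distance: 1
Can detect 0 errors, correct 0 errors

1


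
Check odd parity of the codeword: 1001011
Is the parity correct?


Number of 1s: 4

No, parity error (4 ones)


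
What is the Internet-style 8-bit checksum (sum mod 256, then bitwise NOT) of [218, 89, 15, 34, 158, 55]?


Sum = 569 mod 256 = 57
Complement = 198

198


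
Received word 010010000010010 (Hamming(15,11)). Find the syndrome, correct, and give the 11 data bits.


Syndrome = 2: error at position 2

Data: 01000010010 (corrected bit 2)


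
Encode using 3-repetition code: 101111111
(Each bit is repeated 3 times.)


Each bit -> 3 copies

111000111111111111111111111


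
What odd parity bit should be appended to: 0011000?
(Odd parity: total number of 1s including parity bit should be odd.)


Number of 1s in data: 2
Parity bit: 1

1


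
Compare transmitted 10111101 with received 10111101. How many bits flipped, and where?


XOR: 00000000

0 errors (received matches sent)


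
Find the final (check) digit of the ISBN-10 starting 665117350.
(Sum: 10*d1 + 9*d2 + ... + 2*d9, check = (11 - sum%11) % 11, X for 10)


Weighted sum: 229
229 mod 11 = 9

Check digit: 2


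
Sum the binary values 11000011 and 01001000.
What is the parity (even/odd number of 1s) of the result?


11000011 = 195
01001000 = 72
Sum = 267 = 100001011
1s count = 4

even parity (4 ones in 100001011)


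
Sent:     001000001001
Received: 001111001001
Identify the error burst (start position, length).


XOR: 000111000000

Burst at position 3, length 3


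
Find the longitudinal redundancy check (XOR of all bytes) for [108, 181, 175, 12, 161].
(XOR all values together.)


XOR chain: 108 ^ 181 ^ 175 ^ 12 ^ 161 = 219

219


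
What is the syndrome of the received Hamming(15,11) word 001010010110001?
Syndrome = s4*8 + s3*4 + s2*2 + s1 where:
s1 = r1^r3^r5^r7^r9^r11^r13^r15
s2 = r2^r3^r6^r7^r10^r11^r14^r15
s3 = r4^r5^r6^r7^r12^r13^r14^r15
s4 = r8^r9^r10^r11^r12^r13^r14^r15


s1=0, s2=0, s3=0, s4=0

Syndrome = 0 (no error)


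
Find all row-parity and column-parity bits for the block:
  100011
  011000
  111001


Row parities: 100
Column parities: 000010

Row P: 100, Col P: 000010, Corner: 1


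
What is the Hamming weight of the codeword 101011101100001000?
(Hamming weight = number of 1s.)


Counting 1s in 101011101100001000

8


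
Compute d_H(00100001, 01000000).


XOR: 01100001
Count of 1s: 3

3


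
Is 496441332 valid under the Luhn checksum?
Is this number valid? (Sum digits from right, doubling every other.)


Luhn sum = 44
44 mod 10 = 4

Invalid (Luhn sum mod 10 = 4)
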